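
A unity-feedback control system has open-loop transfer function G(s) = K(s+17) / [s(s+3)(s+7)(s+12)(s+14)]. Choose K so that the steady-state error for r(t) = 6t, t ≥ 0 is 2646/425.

200

One free integrator in G(s): this is a type 1 system.
K_v = lim_{s→0} s·G(s) = K·17 / (3·7·12·14) = (17/3528)·K.
e_ss = 6/K_v = 2646/425 ⇒ K_v = 425/441 ⇒ K = (425/441)/(17/3528) = 200.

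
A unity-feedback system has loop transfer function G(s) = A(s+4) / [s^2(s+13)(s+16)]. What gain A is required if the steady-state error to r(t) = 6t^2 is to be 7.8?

80

The open loop has two poles at the origin → type 2 system.
K_a = lim_{s→0} s^2·G(s) = A·4 / (13·16) = (1/52)·A.
e_ss = 12/K_a = 7.8 ⇒ K_a = 20/13 ⇒ A = (20/13)/(1/52) = 80.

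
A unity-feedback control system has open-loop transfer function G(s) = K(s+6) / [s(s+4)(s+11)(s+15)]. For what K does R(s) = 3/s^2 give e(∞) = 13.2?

G(s) has one factor of s in the denominator, so the system is type 1.
K_v = lim_{s→0} s·G(s) = K·6 / (4·11·15) = (1/110)·K.
e_ss = 3/K_v = 13.2 ⇒ K_v = 5/22 ⇒ K = (5/22)/(1/110) = 25.

25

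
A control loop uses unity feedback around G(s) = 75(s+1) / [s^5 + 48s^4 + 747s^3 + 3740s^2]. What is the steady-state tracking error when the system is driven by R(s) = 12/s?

0

The denominator has no term below 3740s^2 — 2 poles at s=0, type 2.
K_p = ∞ for a type-2 system; e_ss to a step is zero.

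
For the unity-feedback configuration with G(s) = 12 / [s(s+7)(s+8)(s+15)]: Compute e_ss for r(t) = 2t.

140

One free integrator in G(s): this is a type 1 system.
K_v = lim_{s→0} s·G(s) = 12 / (7·8·15) = 1/70.
e_ss = 2/K_v = 2/(1/70) = 140.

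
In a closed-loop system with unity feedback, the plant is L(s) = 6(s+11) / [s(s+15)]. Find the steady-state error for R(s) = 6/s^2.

15/11

System type = 1 (one pole at s=0).
K_v = lim_{s→0} s·L(s) = 6·11 / (15) = 4.4.
e_ss = 6/K_v = 6/4.4 = 15/11.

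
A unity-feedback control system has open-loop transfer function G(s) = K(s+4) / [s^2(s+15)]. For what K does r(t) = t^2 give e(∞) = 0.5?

15

Two free integrators in G(s): this is a type 2 system.
K_a = lim_{s→0} s^2·G(s) = K·4 / (15) = (4/15)·K.
e_ss = 2/K_a = 0.5 ⇒ K_a = 4 ⇒ K = 4/(4/15) = 15.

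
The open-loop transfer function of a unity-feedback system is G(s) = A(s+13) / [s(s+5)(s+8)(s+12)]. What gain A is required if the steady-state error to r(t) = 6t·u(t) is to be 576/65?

G(s) has one factor of s in the denominator, so the system is type 1.
K_v = lim_{s→0} s·G(s) = A·13 / (5·8·12) = (13/480)·A.
e_ss = 6/K_v = 576/65 ⇒ K_v = 65/96 ⇒ A = (65/96)/(13/480) = 25.

25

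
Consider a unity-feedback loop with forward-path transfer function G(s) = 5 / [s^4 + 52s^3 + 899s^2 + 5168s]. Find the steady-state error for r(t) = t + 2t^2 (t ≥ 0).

infinity

Factoring s from the denominator leaves a polynomial with constant term 5168, so the system is type 1. Treating each term separately:
  • t: e_ss = 1/K_v with K_v=5/5168 → 1033.6.
  • 2t^2: a type-1 system cannot track it, e_ss → ∞.
The unbounded component dominates.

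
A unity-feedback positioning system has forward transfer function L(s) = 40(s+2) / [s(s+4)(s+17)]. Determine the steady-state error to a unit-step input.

One free integrator in L(s): this is a type 1 system.
K_p = ∞ for a type-1 system; e_ss to a step is zero.

0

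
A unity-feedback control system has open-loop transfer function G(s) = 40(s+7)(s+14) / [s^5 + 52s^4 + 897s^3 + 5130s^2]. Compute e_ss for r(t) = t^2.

513/196

The denominator has no term below 5130s^2 — 2 poles at s=0, type 2.
K_a = lim_{s→0} s^2·G(s) = 40·7·14 / 5130 = 392/513.
r(t) = t^2 gives R(s) = 2/s^3.
e_ss = 2/K_a = 2/(392/513) = 513/196.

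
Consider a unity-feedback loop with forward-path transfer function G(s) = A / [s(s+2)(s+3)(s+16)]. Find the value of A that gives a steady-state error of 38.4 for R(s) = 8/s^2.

20

System type = 1 (one pole at s=0).
K_v = lim_{s→0} s·G(s) = A / (2·3·16) = (1/96)·A.
e_ss = 8/K_v = 38.4 ⇒ K_v = 5/24 ⇒ A = (5/24)/(1/96) = 20.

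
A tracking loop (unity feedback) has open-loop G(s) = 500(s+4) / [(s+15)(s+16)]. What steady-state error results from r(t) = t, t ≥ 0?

The open loop has no poles at the origin → type 0 system.
For a type-0 system K_v = 0, so e_ss to a ramp input is unbounded.

infinity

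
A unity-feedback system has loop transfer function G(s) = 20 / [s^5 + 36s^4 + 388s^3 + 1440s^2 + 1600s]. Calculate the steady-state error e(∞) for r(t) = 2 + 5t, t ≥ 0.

400

Lowest-order denominator term is 1600s, so the open loop has 1 pole at the origin → type 1 system. Taking each input component in turn:
  • 2: tracked with zero error.
  • 5t: e_ss = 5/K_v with K_v=0.0125 → 400.
Total e_ss = 400.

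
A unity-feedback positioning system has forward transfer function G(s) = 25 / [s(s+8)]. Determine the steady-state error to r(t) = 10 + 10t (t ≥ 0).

System type = 1 (one pole at s=0). Taking each input component in turn:
  • 10: tracked with zero error.
  • 10t: e_ss = 10/K_v with K_v=3.125 → 3.2.
Total e_ss = 3.2.

3.2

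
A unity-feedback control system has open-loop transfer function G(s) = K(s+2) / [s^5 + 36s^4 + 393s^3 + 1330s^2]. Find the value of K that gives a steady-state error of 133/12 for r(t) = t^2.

Factoring s^2 from the denominator leaves a polynomial with constant term 1330, so the system is type 2.
K_a = lim_{s→0} s^2·G(s) = K·2 / 1330 = (1/665)·K.
e_ss = 2/K_a = 133/12 ⇒ K_a = 24/133 ⇒ K = (24/133)/(1/665) = 120.

120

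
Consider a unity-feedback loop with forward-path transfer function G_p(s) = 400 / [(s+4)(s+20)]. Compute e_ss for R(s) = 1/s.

1/6

The open loop has no poles at the origin → type 0 system.
K_p = lim_{s→0} G_p(s) = 400 / (4·20) = 5.
e_ss = 1/(1 + K_p) = 1/6.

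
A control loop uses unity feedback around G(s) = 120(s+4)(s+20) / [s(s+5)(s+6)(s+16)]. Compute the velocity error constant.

20

System type = 1 (one pole at s=0).
K_v = lim_{s→0} s·G(s) = 120·4·20 / (5·6·16) = 20.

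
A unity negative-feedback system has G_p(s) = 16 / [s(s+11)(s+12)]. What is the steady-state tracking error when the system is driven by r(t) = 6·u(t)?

System type = 1 (one pole at s=0).
A type-1 system has K_p = ∞, so it tracks a step input with zero steady-state error.

0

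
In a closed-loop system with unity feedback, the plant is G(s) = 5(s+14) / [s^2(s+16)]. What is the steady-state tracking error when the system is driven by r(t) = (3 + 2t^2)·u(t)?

G(s) has two factors of s in the denominator, so the system is type 2. Treating each term separately:
  • 3: tracked with zero error.
  • 2t^2: e_ss = 4/K_a with K_a=4.375 → 32/35.
Total e_ss = 32/35.

32/35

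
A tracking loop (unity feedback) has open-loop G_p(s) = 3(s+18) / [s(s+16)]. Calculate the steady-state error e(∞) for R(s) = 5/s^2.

System type = 1 (one pole at s=0).
K_v = lim_{s→0} s·G_p(s) = 3·18 / (16) = 3.375.
e_ss = 5/K_v = 5/3.375 = 40/27.

40/27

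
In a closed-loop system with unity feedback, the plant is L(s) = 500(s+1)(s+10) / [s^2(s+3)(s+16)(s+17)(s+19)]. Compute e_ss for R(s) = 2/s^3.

L(s) has two factors of s in the denominator, so the system is type 2.
K_a = lim_{s→0} s^2·L(s) = 500·1·10 / (3·16·17·19) = 625/1938.
r(t) = t^2 gives R(s) = 2/s^3.
e_ss = 2/K_a = 2/(625/1938) = 6.2016.

6.2016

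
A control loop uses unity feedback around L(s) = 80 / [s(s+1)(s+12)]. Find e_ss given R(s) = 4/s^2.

0.6

The open loop has one pole at the origin → type 1 system.
K_v = lim_{s→0} s·L(s) = 80 / (1·12) = 20/3.
e_ss = 4/K_v = 4/(20/3) = 0.6.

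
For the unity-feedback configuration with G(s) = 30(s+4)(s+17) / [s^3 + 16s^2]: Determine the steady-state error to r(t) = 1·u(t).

Lowest-order denominator term is 16s^2, so the open loop has 2 poles at the origin → type 2 system.
K_p = ∞ for a type-2 system; e_ss to a step is zero.

0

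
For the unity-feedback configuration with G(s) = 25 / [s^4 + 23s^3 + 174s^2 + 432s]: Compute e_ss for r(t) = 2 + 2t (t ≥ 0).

34.56

Factoring s from the denominator leaves a polynomial with constant term 432, so the system is type 1. By superposition:
  • 2: tracked with zero error.
  • 2t: e_ss = 2/K_v with K_v=25/432 → 34.56.
Total e_ss = 34.56.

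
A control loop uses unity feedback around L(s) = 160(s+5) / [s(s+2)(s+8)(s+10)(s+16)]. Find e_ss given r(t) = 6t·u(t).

19.2

One free integrator in L(s): this is a type 1 system.
K_v = lim_{s→0} s·L(s) = 160·5 / (2·8·10·16) = 0.3125.
e_ss = 6/K_v = 6/0.3125 = 19.2.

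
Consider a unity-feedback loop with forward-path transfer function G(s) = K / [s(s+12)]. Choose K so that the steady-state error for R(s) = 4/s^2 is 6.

8

The open loop has one pole at the origin → type 1 system.
K_v = lim_{s→0} s·G(s) = K / (12) = (1/12)·K.
e_ss = 4/K_v = 6 ⇒ K_v = 2/3 ⇒ K = (2/3)/(1/12) = 8.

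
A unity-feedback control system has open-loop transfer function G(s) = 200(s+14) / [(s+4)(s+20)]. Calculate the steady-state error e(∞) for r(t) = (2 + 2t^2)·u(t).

No free integrators in G(s): this is a type 0 system. Treating each term separately:
  • 2: e_ss = 2/(1+K_p) with K_p=35 → 1/18.
  • 2t^2: a type-0 system cannot track it, e_ss → ∞.
The unbounded component dominates.

infinity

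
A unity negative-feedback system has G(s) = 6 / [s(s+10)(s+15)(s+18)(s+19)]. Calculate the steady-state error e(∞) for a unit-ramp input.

One free integrator in G(s): this is a type 1 system.
K_v = lim_{s→0} s·G(s) = 6 / (10·15·18·19) = 1/8550.
e_ss = 1/K_v = 1/(1/8550) = 8550.

8550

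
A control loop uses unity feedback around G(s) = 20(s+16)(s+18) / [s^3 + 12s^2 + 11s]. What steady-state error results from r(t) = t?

Lowest-order denominator term is 11s, so the open loop has 1 pole at the origin → type 1 system.
K_v = lim_{s→0} s·G(s) = 20·16·18 / 11 = 5760/11.
e_ss = 1/K_v = 1/(5760/11) = 11/5760.

11/5760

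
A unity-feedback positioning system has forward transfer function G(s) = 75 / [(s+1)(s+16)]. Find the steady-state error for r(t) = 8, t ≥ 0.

No free integrators in G(s): this is a type 0 system.
K_p = lim_{s→0} G(s) = 75 / (1·16) = 4.6875.
e_ss = 8/(1 + K_p) = 8/5.6875 = 128/91.

128/91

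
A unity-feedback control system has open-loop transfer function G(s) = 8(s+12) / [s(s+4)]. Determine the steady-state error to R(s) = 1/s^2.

System type = 1 (one pole at s=0).
K_v = lim_{s→0} s·G(s) = 8·12 / (4) = 24.
e_ss = 1/K_v = 1/24.

1/24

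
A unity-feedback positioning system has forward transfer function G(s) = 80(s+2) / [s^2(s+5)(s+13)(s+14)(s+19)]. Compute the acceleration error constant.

16/1729

System type = 2 (two poles at s=0).
K_a = lim_{s→0} s^2·G(s) = 80·2 / (5·13·14·19) = 16/1729.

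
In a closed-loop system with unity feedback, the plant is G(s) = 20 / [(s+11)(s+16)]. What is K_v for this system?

0

The open loop has no poles at the origin → type 0 system.
K_v = lim_{s→0} s·G(s) = 0 (the extra factor of s kills the finite limit).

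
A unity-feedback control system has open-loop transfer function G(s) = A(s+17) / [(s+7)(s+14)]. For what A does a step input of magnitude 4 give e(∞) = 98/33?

2

System type = 0 (no poles at s=0).
K_p = lim_{s→0} G(s) = A·17 / (7·14) = (17/98)·A.
e_ss = 4/(1 + K_p) = 98/33 ⇒ 1 + (17/98)·A = 66/49 ⇒ A = 2.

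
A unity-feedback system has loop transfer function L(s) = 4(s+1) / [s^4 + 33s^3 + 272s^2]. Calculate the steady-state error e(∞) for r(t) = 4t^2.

Lowest-order denominator term is 272s^2, so the open loop has 2 poles at the origin → type 2 system.
K_a = lim_{s→0} s^2·L(s) = 4·1 / 272 = 1/68.
r(t) = 4t^2 gives R(s) = 8/s^3.
e_ss = 8/K_a = 8/(1/68) = 544.

544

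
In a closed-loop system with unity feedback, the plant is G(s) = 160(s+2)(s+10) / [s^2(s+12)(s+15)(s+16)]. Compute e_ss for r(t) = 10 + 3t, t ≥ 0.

0

System type = 2 (two poles at s=0). Treating each term separately:
  • 10: tracked with zero error.
  • 3t: tracked with zero error.
Total e_ss = 0.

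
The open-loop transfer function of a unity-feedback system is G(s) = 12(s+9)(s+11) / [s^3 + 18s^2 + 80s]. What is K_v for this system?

14.85

The denominator has no term below 80s — 1 pole at s=0, type 1.
K_v = lim_{s→0} s·G(s) = 12·9·11 / 80 = 14.85.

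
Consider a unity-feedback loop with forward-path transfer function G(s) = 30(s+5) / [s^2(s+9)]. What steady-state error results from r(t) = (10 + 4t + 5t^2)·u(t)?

System type = 2 (two poles at s=0). Taking each input component in turn:
  • 10: tracked with zero error.
  • 4t: tracked with zero error.
  • 5t^2: e_ss = 10/K_a with K_a=50/3 → 0.6.
Total e_ss = 0.6.

0.6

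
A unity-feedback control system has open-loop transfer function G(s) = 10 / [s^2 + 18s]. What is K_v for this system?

Factoring s from the denominator leaves a polynomial with constant term 18, so the system is type 1.
K_v = lim_{s→0} s·G(s) = 10 / 18 = 5/9.

5/9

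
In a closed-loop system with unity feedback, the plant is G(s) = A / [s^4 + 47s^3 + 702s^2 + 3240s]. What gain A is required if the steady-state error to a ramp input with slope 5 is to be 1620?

10

The denominator has no term below 3240s — 1 pole at s=0, type 1.
K_v = lim_{s→0} s·G(s) = A / 3240 = (1/3240)·A.
e_ss = 5/K_v = 1620 ⇒ K_v = 1/324 ⇒ A = (1/324)/(1/3240) = 10.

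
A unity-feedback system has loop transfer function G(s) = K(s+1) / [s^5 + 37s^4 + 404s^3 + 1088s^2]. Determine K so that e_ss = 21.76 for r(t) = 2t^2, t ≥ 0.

The denominator has no term below 1088s^2 — 2 poles at s=0, type 2.
K_a = lim_{s→0} s^2·G(s) = K·1 / 1088 = (1/1088)·K.
e_ss = 4/K_a = 21.76 ⇒ K_a = 25/136 ⇒ K = (25/136)/(1/1088) = 200.

200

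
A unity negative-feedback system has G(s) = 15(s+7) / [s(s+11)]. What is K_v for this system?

105/11

G(s) has one factor of s in the denominator, so the system is type 1.
K_v = lim_{s→0} s·G(s) = 15·7 / (11) = 105/11.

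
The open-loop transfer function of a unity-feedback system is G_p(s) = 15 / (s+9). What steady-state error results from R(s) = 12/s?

The open loop has no poles at the origin → type 0 system.
K_p = lim_{s→0} G_p(s) = 15 / (9) = 5/3.
e_ss = 12/(1 + K_p) = 12/(8/3) = 4.5.

4.5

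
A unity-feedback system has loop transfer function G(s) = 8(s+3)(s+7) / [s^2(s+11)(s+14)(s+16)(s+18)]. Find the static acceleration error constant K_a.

1/264

Two free integrators in G(s): this is a type 2 system.
K_a = lim_{s→0} s^2·G(s) = 8·3·7 / (11·14·16·18) = 1/264.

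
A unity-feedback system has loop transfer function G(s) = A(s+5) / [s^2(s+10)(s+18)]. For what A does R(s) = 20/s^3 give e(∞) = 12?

60

The open loop has two poles at the origin → type 2 system.
K_a = lim_{s→0} s^2·G(s) = A·5 / (10·18) = (1/36)·A.
e_ss = 20/K_a = 12 ⇒ K_a = 5/3 ⇒ A = (5/3)/(1/36) = 60.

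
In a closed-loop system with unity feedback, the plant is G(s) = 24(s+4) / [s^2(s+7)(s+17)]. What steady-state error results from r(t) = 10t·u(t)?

0

Two free integrators in G(s): this is a type 2 system.
K_v = ∞ for a type-2 system; e_ss to a ramp is zero.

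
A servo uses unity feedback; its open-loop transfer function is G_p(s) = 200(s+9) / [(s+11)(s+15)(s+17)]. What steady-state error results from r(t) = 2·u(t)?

374/307

System type = 0 (no poles at s=0).
K_p = lim_{s→0} G_p(s) = 200·9 / (11·15·17) = 120/187.
e_ss = 2/(1 + K_p) = 2/(307/187) = 374/307.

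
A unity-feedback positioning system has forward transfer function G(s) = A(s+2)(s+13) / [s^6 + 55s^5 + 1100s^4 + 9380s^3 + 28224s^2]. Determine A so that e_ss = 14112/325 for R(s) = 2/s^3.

50

The denominator has no term below 28224s^2 — 2 poles at s=0, type 2.
K_a = lim_{s→0} s^2·G(s) = A·2·13 / 28224 = (13/14112)·A.
e_ss = 2/K_a = 14112/325 ⇒ K_a = 325/7056 ⇒ A = (325/7056)/(13/14112) = 50.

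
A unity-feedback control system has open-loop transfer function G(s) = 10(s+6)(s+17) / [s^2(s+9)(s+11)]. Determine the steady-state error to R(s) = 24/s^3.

198/85

G(s) has two factors of s in the denominator, so the system is type 2.
K_a = lim_{s→0} s^2·G(s) = 10·6·17 / (9·11) = 340/33.
r(t) = 12t^2 gives R(s) = 24/s^3.
e_ss = 24/K_a = 24/(340/33) = 198/85.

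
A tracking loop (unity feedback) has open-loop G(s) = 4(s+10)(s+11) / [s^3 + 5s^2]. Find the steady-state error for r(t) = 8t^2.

2/11

Factoring s^2 from the denominator leaves a polynomial with constant term 5, so the system is type 2.
K_a = lim_{s→0} s^2·G(s) = 4·10·11 / 5 = 88.
r(t) = 8t^2 gives R(s) = 16/s^3.
e_ss = 16/K_a = 16/88 = 2/11.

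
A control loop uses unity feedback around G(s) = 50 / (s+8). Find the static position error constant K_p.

6.25

G(s) has no factors of s in the denominator, so the system is type 0.
K_p = lim_{s→0} G(s) = 50 / (8) = 6.25.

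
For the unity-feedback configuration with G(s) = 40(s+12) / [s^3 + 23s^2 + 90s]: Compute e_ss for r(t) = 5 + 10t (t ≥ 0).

The denominator has no term below 90s — 1 pole at s=0, type 1. By superposition:
  • 5: tracked with zero error.
  • 10t: e_ss = 10/K_v with K_v=16/3 → 1.875.
Total e_ss = 1.875.

1.875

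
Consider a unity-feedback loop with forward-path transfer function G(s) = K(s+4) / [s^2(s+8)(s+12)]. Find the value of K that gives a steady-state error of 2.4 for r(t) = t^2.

System type = 2 (two poles at s=0).
K_a = lim_{s→0} s^2·G(s) = K·4 / (8·12) = (1/24)·K.
e_ss = 2/K_a = 2.4 ⇒ K_a = 5/6 ⇒ K = (5/6)/(1/24) = 20.

20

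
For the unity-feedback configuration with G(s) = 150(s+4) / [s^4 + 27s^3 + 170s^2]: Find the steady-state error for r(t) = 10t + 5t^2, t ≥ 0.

17/6

Lowest-order denominator term is 170s^2, so the open loop has 2 poles at the origin → type 2 system. Taking each input component in turn:
  • 10t: tracked with zero error.
  • 5t^2: e_ss = 10/K_a with K_a=60/17 → 17/6.
Total e_ss = 17/6.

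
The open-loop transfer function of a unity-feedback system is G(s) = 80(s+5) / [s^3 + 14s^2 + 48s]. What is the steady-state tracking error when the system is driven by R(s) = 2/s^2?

0.24

The denominator has no term below 48s — 1 pole at s=0, type 1.
K_v = lim_{s→0} s·G(s) = 80·5 / 48 = 25/3.
e_ss = 2/K_v = 2/(25/3) = 0.24.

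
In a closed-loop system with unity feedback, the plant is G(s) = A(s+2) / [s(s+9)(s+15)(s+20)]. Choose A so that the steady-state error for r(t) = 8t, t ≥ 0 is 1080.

10

System type = 1 (one pole at s=0).
K_v = lim_{s→0} s·G(s) = A·2 / (9·15·20) = (1/1350)·A.
e_ss = 8/K_v = 1080 ⇒ K_v = 1/135 ⇒ A = (1/135)/(1/1350) = 10.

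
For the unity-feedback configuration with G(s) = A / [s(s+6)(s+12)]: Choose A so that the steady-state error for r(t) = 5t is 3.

120

System type = 1 (one pole at s=0).
K_v = lim_{s→0} s·G(s) = A / (6·12) = (1/72)·A.
e_ss = 5/K_v = 3 ⇒ K_v = 5/3 ⇒ A = (5/3)/(1/72) = 120.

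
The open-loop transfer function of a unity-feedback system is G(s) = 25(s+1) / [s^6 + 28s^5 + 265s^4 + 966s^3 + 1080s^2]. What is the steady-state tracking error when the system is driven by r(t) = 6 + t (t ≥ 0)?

0

Lowest-order denominator term is 1080s^2, so the open loop has 2 poles at the origin → type 2 system. By superposition:
  • 6: tracked with zero error.
  • t: tracked with zero error.
Total e_ss = 0.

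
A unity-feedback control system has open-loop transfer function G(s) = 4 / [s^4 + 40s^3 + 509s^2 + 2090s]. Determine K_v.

The denominator has no term below 2090s — 1 pole at s=0, type 1.
K_v = lim_{s→0} s·G(s) = 4 / 2090 = 2/1045.

2/1045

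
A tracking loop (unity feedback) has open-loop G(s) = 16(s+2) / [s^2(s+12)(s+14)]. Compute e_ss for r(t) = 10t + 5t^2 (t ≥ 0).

52.5

System type = 2 (two poles at s=0). By superposition:
  • 10t: tracked with zero error.
  • 5t^2: e_ss = 10/K_a with K_a=4/21 → 52.5.
Total e_ss = 52.5.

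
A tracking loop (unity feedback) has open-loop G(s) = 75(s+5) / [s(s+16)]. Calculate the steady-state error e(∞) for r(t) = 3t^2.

One free integrator in G(s): this is a type 1 system.
K_a = lim_{s→0} s^2·G(s) = 0; the steady-state error to this parabolic input grows without bound.

infinity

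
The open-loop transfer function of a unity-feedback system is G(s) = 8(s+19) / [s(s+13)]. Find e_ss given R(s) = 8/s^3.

infinity

The open loop has one pole at the origin → type 1 system.
K_a = lim_{s→0} s^2·G(s) = 0; the steady-state error to this parabolic input grows without bound.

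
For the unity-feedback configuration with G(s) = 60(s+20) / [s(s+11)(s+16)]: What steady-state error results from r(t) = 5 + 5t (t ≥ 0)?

G(s) has one factor of s in the denominator, so the system is type 1. Treating each term separately:
  • 5: tracked with zero error.
  • 5t: e_ss = 5/K_v with K_v=75/11 → 11/15.
Total e_ss = 11/15.

11/15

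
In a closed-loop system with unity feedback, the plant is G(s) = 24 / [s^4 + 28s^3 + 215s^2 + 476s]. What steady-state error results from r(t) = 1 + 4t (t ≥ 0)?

Lowest-order denominator term is 476s, so the open loop has 1 pole at the origin → type 1 system. Treating each term separately:
  • 1: tracked with zero error.
  • 4t: e_ss = 4/K_v with K_v=6/119 → 238/3.
Total e_ss = 238/3.

238/3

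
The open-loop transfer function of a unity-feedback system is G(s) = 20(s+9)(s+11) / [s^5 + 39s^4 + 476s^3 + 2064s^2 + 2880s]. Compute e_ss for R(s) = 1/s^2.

16/11

The denominator has no term below 2880s — 1 pole at s=0, type 1.
K_v = lim_{s→0} s·G(s) = 20·9·11 / 2880 = 0.6875.
e_ss = 1/K_v = 1/0.6875 = 16/11.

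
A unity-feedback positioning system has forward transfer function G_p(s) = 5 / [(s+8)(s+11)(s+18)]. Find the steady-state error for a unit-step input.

1584/1589

The open loop has no poles at the origin → type 0 system.
K_p = lim_{s→0} G_p(s) = 5 / (8·11·18) = 5/1584.
e_ss = 1/(1 + K_p) = 1/(1589/1584) = 1584/1589.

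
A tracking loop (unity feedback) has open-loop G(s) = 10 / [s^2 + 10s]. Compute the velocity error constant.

The denominator has no term below 10s — 1 pole at s=0, type 1.
K_v = lim_{s→0} s·G(s) = 10 / 10 = 1.

1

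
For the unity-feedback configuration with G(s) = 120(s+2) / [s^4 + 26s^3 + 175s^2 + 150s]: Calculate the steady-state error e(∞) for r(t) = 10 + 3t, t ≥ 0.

1.875

Lowest-order denominator term is 150s, so the open loop has 1 pole at the origin → type 1 system. Treating each term separately:
  • 10: tracked with zero error.
  • 3t: e_ss = 3/K_v with K_v=1.6 → 1.875.
Total e_ss = 1.875.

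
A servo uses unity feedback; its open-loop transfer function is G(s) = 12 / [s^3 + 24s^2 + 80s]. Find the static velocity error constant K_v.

Lowest-order denominator term is 80s, so the open loop has 1 pole at the origin → type 1 system.
K_v = lim_{s→0} s·G(s) = 12 / 80 = 0.15.

0.15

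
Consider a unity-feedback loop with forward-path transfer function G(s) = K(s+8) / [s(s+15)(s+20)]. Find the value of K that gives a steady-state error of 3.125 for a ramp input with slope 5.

The open loop has one pole at the origin → type 1 system.
K_v = lim_{s→0} s·G(s) = K·8 / (15·20) = (2/75)·K.
e_ss = 5/K_v = 3.125 ⇒ K_v = 1.6 ⇒ K = 1.6/(2/75) = 60.

60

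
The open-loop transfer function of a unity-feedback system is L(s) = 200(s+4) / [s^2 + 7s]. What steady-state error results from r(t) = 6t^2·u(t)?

The denominator has no term below 7s — 1 pole at s=0, type 1.
K_a = lim_{s→0} s^2·L(s) = 0; the steady-state error to this parabolic input grows without bound.

infinity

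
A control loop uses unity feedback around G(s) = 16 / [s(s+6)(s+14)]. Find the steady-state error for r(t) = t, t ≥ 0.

5.25

System type = 1 (one pole at s=0).
K_v = lim_{s→0} s·G(s) = 16 / (6·14) = 4/21.
e_ss = 1/K_v = 1/(4/21) = 5.25.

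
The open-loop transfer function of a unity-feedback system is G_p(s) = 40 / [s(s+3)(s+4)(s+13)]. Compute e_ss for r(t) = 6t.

The open loop has one pole at the origin → type 1 system.
K_v = lim_{s→0} s·G_p(s) = 40 / (3·4·13) = 10/39.
e_ss = 6/K_v = 6/(10/39) = 23.4.

23.4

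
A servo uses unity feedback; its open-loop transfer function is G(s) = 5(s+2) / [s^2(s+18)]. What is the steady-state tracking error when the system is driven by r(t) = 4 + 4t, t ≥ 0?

0

Two free integrators in G(s): this is a type 2 system. Taking each input component in turn:
  • 4: tracked with zero error.
  • 4t: tracked with zero error.
Total e_ss = 0.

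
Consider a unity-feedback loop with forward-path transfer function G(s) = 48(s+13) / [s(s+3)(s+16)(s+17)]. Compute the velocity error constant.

System type = 1 (one pole at s=0).
K_v = lim_{s→0} s·G(s) = 48·13 / (3·16·17) = 13/17.

13/17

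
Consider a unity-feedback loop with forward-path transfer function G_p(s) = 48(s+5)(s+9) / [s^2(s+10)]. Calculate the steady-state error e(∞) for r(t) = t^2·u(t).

1/108

Two free integrators in G_p(s): this is a type 2 system.
K_a = lim_{s→0} s^2·G_p(s) = 48·5·9 / (10) = 216.
r(t) = t^2 gives R(s) = 2/s^3.
e_ss = 2/K_a = 2/216 = 1/108.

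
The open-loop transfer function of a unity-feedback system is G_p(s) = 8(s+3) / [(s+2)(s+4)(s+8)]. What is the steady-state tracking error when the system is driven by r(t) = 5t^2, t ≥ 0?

G_p(s) has no factors of s in the denominator, so the system is type 0.
For a type-0 system K_a = 0, so e_ss to a parabolic input is unbounded.

infinity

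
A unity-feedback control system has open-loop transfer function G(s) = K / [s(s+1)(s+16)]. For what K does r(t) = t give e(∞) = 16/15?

15

System type = 1 (one pole at s=0).
K_v = lim_{s→0} s·G(s) = K / (1·16) = 0.0625·K.
e_ss = 1/K_v = 16/15 ⇒ K_v = 0.9375 ⇒ K = 0.9375/0.0625 = 15.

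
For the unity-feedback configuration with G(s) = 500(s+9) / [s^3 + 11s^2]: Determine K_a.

4500/11

The denominator has no term below 11s^2 — 2 poles at s=0, type 2.
K_a = lim_{s→0} s^2·G(s) = 500·9 / 11 = 4500/11.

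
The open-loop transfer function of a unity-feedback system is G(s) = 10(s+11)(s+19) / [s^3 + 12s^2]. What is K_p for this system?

infinity

K_p = lim_{s→0} G(s); with 2 poles at the origin the limit diverges, so K_p = ∞.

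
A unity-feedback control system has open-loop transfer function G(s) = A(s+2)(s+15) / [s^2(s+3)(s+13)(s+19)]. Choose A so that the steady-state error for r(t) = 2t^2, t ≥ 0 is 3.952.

Two free integrators in G(s): this is a type 2 system.
K_a = lim_{s→0} s^2·G(s) = A·2·15 / (3·13·19) = (10/247)·A.
e_ss = 4/K_a = 3.952 ⇒ K_a = 250/247 ⇒ A = (250/247)/(10/247) = 25.

25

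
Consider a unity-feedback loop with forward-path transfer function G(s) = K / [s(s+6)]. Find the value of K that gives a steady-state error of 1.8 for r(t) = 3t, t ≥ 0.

10

The open loop has one pole at the origin → type 1 system.
K_v = lim_{s→0} s·G(s) = K / (6) = (1/6)·K.
e_ss = 3/K_v = 1.8 ⇒ K_v = 5/3 ⇒ K = (5/3)/(1/6) = 10.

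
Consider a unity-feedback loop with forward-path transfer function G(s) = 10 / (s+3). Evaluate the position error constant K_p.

10/3

System type = 0 (no poles at s=0).
K_p = lim_{s→0} G(s) = 10 / (3) = 10/3.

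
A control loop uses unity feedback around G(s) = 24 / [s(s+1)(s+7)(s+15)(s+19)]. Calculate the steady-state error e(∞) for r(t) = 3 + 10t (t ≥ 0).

G(s) has one factor of s in the denominator, so the system is type 1. Taking each input component in turn:
  • 3: tracked with zero error.
  • 10t: e_ss = 10/K_v with K_v=8/665 → 831.25.
Total e_ss = 831.25.

831.25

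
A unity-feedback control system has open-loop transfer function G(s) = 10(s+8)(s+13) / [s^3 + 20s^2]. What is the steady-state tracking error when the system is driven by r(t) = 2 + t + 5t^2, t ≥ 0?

The denominator has no term below 20s^2 — 2 poles at s=0, type 2. Taking each input component in turn:
  • 2: tracked with zero error.
  • t: tracked with zero error.
  • 5t^2: e_ss = 10/K_a with K_a=52 → 5/26.
Total e_ss = 5/26.

5/26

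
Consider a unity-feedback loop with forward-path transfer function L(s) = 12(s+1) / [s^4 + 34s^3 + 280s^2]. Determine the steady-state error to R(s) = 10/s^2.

0

Factoring s^2 from the denominator leaves a polynomial with constant term 280, so the system is type 2.
K_v = ∞ for a type-2 system; e_ss to a ramp is zero.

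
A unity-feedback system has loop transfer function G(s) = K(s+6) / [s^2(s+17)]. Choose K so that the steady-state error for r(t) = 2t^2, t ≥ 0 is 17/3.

2

System type = 2 (two poles at s=0).
K_a = lim_{s→0} s^2·G(s) = K·6 / (17) = (6/17)·K.
e_ss = 4/K_a = 17/3 ⇒ K_a = 12/17 ⇒ K = (12/17)/(6/17) = 2.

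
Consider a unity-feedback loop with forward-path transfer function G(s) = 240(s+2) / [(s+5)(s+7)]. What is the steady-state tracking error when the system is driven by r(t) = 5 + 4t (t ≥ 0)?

G(s) has no factors of s in the denominator, so the system is type 0. Taking each input component in turn:
  • 5: e_ss = 5/(1+K_p) with K_p=96/7 → 35/103.
  • 4t: a type-0 system cannot track it, e_ss → ∞.
The unbounded component dominates.

infinity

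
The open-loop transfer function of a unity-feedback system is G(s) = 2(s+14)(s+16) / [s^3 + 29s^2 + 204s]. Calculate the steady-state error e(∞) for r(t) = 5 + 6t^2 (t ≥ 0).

Lowest-order denominator term is 204s, so the open loop has 1 pole at the origin → type 1 system. Treating each term separately:
  • 5: tracked with zero error.
  • 6t^2: a type-1 system cannot track it, e_ss → ∞.
The unbounded component dominates.

infinity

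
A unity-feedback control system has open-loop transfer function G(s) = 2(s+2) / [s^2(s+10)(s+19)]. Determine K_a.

2/95

G(s) has two factors of s in the denominator, so the system is type 2.
K_a = lim_{s→0} s^2·G(s) = 2·2 / (10·19) = 2/95.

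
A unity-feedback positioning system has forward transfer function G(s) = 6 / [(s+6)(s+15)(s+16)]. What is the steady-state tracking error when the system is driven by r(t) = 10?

G(s) has no factors of s in the denominator, so the system is type 0.
K_p = lim_{s→0} G(s) = 6 / (6·15·16) = 1/240.
e_ss = 10/(1 + K_p) = 10/(241/240) = 2400/241.

2400/241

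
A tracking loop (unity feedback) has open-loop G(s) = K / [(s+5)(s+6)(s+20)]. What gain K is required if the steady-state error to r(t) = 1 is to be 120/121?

5

No free integrators in G(s): this is a type 0 system.
K_p = lim_{s→0} G(s) = K / (5·6·20) = (1/600)·K.
e_ss = 1/(1 + K_p) = 120/121 ⇒ 1 + (1/600)·K = 121/120 ⇒ K = 5.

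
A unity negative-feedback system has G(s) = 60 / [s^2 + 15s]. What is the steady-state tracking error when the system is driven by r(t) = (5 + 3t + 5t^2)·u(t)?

The denominator has no term below 15s — 1 pole at s=0, type 1. By superposition:
  • 5: tracked with zero error.
  • 3t: e_ss = 3/K_v with K_v=4 → 0.75.
  • 5t^2: a type-1 system cannot track it, e_ss → ∞.
The unbounded component dominates.

infinity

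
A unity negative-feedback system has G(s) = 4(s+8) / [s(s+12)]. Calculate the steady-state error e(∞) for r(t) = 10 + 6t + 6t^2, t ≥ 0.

The open loop has one pole at the origin → type 1 system. By superposition:
  • 10: tracked with zero error.
  • 6t: e_ss = 6/K_v with K_v=8/3 → 2.25.
  • 6t^2: a type-1 system cannot track it, e_ss → ∞.
The unbounded component dominates.

infinity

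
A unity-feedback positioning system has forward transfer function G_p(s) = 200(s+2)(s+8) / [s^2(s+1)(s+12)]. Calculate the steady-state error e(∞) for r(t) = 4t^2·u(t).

Two free integrators in G_p(s): this is a type 2 system.
K_a = lim_{s→0} s^2·G_p(s) = 200·2·8 / (1·12) = 800/3.
r(t) = 4t^2 gives R(s) = 8/s^3.
e_ss = 8/K_a = 8/(800/3) = 0.03.

0.03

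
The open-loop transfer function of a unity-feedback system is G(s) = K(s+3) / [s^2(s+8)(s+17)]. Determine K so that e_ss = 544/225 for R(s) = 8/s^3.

150

Two free integrators in G(s): this is a type 2 system.
K_a = lim_{s→0} s^2·G(s) = K·3 / (8·17) = (3/136)·K.
e_ss = 8/K_a = 544/225 ⇒ K_a = 225/68 ⇒ K = (225/68)/(3/136) = 150.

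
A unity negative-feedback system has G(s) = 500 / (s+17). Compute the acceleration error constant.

G(s) has no factors of s in the denominator, so the system is type 0.
K_a = lim_{s→0} s^2·G(s) = 0 (the extra factor of s kills the finite limit).

0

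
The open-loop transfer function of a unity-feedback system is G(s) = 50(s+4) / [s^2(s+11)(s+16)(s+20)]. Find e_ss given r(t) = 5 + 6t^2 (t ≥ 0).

211.2

G(s) has two factors of s in the denominator, so the system is type 2. Treating each term separately:
  • 5: tracked with zero error.
  • 6t^2: e_ss = 12/K_a with K_a=5/88 → 211.2.
Total e_ss = 211.2.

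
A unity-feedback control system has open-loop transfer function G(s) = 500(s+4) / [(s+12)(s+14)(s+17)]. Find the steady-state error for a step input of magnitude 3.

System type = 0 (no poles at s=0).
K_p = lim_{s→0} G(s) = 500·4 / (12·14·17) = 250/357.
e_ss = 3/(1 + K_p) = 3/(607/357) = 1071/607.

1071/607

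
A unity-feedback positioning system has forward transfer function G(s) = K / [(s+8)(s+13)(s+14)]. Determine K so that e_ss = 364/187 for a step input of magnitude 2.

The open loop has no poles at the origin → type 0 system.
K_p = lim_{s→0} G(s) = K / (8·13·14) = (1/1456)·K.
e_ss = 2/(1 + K_p) = 364/187 ⇒ 1 + (1/1456)·K = 187/182 ⇒ K = 40.

40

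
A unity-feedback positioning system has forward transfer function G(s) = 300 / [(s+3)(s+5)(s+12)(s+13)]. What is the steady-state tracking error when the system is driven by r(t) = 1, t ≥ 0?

The open loop has no poles at the origin → type 0 system.
K_p = lim_{s→0} G(s) = 300 / (3·5·12·13) = 5/39.
e_ss = 1/(1 + K_p) = 1/(44/39) = 39/44.

39/44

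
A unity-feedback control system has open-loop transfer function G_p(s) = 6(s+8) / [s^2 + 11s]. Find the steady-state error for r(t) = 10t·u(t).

Lowest-order denominator term is 11s, so the open loop has 1 pole at the origin → type 1 system.
K_v = lim_{s→0} s·G_p(s) = 6·8 / 11 = 48/11.
e_ss = 10/K_v = 10/(48/11) = 55/24.

55/24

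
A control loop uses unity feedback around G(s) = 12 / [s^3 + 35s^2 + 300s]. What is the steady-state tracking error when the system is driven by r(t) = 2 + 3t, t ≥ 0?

The denominator has no term below 300s — 1 pole at s=0, type 1. Treating each term separately:
  • 2: tracked with zero error.
  • 3t: e_ss = 3/K_v with K_v=0.04 → 75.
Total e_ss = 75.

75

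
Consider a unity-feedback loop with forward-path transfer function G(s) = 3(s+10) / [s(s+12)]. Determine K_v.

One free integrator in G(s): this is a type 1 system.
K_v = lim_{s→0} s·G(s) = 3·10 / (12) = 2.5.

2.5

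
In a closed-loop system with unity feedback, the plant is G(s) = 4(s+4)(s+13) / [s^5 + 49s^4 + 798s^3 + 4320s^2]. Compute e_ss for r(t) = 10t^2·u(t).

5400/13

Lowest-order denominator term is 4320s^2, so the open loop has 2 poles at the origin → type 2 system.
K_a = lim_{s→0} s^2·G(s) = 4·4·13 / 4320 = 13/270.
r(t) = 10t^2 gives R(s) = 20/s^3.
e_ss = 20/K_a = 20/(13/270) = 5400/13.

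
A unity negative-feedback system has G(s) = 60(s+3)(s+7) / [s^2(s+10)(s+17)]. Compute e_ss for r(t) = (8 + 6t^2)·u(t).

34/21

System type = 2 (two poles at s=0). By superposition:
  • 8: tracked with zero error.
  • 6t^2: e_ss = 12/K_a with K_a=126/17 → 34/21.
Total e_ss = 34/21.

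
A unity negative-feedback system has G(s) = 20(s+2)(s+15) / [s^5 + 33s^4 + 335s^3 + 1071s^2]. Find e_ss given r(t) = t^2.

Lowest-order denominator term is 1071s^2, so the open loop has 2 poles at the origin → type 2 system.
K_a = lim_{s→0} s^2·G(s) = 20·2·15 / 1071 = 200/357.
r(t) = t^2 gives R(s) = 2/s^3.
e_ss = 2/K_a = 2/(200/357) = 3.57.

3.57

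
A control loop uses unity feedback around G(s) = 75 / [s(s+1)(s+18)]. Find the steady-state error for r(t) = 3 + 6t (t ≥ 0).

G(s) has one factor of s in the denominator, so the system is type 1. Treating each term separately:
  • 3: tracked with zero error.
  • 6t: e_ss = 6/K_v with K_v=25/6 → 1.44.
Total e_ss = 1.44.

1.44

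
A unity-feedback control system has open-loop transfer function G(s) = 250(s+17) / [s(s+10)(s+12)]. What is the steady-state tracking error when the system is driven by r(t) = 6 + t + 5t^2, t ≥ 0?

infinity

G(s) has one factor of s in the denominator, so the system is type 1. Taking each input component in turn:
  • 6: tracked with zero error.
  • t: e_ss = 1/K_v with K_v=425/12 → 12/425.
  • 5t^2: a type-1 system cannot track it, e_ss → ∞.
The unbounded component dominates.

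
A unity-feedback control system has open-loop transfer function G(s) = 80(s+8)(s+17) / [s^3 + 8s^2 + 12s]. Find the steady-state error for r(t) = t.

Factoring s from the denominator leaves a polynomial with constant term 12, so the system is type 1.
K_v = lim_{s→0} s·G(s) = 80·8·17 / 12 = 2720/3.
e_ss = 1/K_v = 1/(2720/3) = 3/2720.

3/2720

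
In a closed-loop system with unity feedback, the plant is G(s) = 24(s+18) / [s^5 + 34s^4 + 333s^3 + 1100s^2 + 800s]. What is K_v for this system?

0.54

Lowest-order denominator term is 800s, so the open loop has 1 pole at the origin → type 1 system.
K_v = lim_{s→0} s·G(s) = 24·18 / 800 = 0.54.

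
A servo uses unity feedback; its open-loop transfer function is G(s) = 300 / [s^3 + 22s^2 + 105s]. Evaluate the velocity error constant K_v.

20/7

The denominator has no term below 105s — 1 pole at s=0, type 1.
K_v = lim_{s→0} s·G(s) = 300 / 105 = 20/7.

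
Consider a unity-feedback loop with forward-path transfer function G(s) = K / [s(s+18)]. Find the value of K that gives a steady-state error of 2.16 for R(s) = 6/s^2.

One free integrator in G(s): this is a type 1 system.
K_v = lim_{s→0} s·G(s) = K / (18) = (1/18)·K.
e_ss = 6/K_v = 2.16 ⇒ K_v = 25/9 ⇒ K = (25/9)/(1/18) = 50.

50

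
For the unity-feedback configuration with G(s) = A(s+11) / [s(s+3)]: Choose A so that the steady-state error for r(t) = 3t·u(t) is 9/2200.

The open loop has one pole at the origin → type 1 system.
K_v = lim_{s→0} s·G(s) = A·11 / (3) = (11/3)·A.
e_ss = 3/K_v = 9/2200 ⇒ K_v = 2200/3 ⇒ A = (2200/3)/(11/3) = 200.

200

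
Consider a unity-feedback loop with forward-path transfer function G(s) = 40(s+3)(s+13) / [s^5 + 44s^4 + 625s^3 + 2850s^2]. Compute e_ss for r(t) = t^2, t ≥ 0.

The denominator has no term below 2850s^2 — 2 poles at s=0, type 2.
K_a = lim_{s→0} s^2·G(s) = 40·3·13 / 2850 = 52/95.
r(t) = t^2 gives R(s) = 2/s^3.
e_ss = 2/K_a = 2/(52/95) = 95/26.

95/26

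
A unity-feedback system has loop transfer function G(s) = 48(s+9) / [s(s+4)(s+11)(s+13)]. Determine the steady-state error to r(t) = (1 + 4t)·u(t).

143/27

G(s) has one factor of s in the denominator, so the system is type 1. By superposition:
  • 1: tracked with zero error.
  • 4t: e_ss = 4/K_v with K_v=108/143 → 143/27.
Total e_ss = 143/27.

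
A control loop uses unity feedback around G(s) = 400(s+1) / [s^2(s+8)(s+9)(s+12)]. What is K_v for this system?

infinity

K_v = lim_{s→0} s·G(s); with 2 poles at the origin the limit diverges, so K_v = ∞.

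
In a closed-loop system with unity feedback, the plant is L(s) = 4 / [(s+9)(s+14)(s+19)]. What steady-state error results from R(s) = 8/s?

No free integrators in L(s): this is a type 0 system.
K_p = lim_{s→0} L(s) = 4 / (9·14·19) = 2/1197.
e_ss = 8/(1 + K_p) = 8/(1199/1197) = 9576/1199.

9576/1199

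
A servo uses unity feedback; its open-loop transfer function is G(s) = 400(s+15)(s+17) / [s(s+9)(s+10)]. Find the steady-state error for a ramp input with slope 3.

System type = 1 (one pole at s=0).
K_v = lim_{s→0} s·G(s) = 400·15·17 / (9·10) = 3400/3.
e_ss = 3/K_v = 3/(3400/3) = 9/3400.

9/3400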